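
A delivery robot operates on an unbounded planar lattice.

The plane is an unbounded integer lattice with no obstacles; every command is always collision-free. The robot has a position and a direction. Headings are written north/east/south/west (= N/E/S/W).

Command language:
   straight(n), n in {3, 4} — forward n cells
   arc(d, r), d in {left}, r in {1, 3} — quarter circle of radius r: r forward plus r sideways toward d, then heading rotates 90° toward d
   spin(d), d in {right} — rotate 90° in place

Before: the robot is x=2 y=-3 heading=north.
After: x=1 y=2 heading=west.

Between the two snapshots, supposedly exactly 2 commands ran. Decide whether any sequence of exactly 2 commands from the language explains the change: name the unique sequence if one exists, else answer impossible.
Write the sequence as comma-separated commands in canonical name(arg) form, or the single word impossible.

key: running arc(left, 1) before straight(4) would end elsewhere — order is forced
begin: x=2 y=-3 heading=north
1. straight(4) → x=2 y=1 heading=north
2. arc(left, 1) → x=1 y=2 heading=west
no other 2-command option fits: unique.

straight(4), arc(left, 1)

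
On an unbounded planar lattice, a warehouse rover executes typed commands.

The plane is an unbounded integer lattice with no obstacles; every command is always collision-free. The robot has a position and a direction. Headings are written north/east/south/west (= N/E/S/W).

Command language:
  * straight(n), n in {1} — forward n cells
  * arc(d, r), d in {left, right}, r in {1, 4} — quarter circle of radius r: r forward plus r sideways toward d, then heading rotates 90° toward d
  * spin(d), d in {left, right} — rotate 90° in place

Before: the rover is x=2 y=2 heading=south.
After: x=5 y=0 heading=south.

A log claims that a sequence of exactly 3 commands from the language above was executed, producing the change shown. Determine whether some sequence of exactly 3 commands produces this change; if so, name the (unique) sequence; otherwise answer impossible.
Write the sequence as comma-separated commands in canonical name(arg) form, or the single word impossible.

arc(left, 1), straight(1), arc(right, 1)

key: order matters: swapping arc(left, 1) and arc(right, 1) lands elsewhere
from: x=2 y=2 heading=south
[1] after arc(left, 1): x=3 y=1 heading=east
[2] after straight(1): x=4 y=1 heading=east
[3] after arc(right, 1): x=5 y=0 heading=south
all 343 alternatives checked — unique.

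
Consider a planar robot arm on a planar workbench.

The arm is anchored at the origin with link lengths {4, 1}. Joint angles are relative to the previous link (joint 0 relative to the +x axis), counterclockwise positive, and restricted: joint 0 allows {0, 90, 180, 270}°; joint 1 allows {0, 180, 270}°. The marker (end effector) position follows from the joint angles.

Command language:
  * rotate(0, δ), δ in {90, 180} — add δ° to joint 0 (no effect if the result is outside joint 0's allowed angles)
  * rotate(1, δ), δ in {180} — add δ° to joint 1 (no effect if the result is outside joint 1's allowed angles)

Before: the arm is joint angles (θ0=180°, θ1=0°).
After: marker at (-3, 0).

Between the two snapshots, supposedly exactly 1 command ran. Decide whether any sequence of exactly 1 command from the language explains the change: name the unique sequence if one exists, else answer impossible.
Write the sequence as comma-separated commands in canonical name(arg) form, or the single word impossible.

rotate(1, 180)

initial: joint angles (θ0=180°, θ1=0°)
1. rotate(1, 180) → joint angles (θ0=180°, θ1=180°)
uniquely the one of 3 1-step routes that fits.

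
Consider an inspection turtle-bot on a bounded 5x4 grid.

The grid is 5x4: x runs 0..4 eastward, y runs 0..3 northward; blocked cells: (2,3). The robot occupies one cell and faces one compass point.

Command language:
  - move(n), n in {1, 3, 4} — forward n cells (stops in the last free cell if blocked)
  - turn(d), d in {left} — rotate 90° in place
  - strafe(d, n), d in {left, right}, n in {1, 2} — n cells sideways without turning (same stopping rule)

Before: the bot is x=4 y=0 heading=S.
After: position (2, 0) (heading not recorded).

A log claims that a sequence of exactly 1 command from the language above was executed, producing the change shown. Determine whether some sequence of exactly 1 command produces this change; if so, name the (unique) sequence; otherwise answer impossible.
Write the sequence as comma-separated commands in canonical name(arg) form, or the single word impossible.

strafe(right, 2)

begin: x=4 y=0 heading=S
t=1 strafe(right, 2) ⇒ x=2 y=0 heading=S
no other 1-command option fits: unique.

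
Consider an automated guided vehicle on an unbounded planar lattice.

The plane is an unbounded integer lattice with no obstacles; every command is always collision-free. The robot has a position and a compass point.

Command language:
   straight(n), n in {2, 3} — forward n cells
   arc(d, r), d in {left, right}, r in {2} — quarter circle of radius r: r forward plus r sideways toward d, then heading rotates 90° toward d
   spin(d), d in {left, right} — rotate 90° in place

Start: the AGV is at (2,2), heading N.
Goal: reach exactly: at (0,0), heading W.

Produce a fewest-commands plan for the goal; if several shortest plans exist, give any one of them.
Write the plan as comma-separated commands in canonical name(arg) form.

start: at (2,2), heading N
[1] after spin(right): at (2,2), heading E
[2] after spin(right): at (2,2), heading S
[3] after arc(right, 2): at (0,0), heading W
minimal: 3 command(s), checked below 3.

spin(right), spin(right), arc(right, 2)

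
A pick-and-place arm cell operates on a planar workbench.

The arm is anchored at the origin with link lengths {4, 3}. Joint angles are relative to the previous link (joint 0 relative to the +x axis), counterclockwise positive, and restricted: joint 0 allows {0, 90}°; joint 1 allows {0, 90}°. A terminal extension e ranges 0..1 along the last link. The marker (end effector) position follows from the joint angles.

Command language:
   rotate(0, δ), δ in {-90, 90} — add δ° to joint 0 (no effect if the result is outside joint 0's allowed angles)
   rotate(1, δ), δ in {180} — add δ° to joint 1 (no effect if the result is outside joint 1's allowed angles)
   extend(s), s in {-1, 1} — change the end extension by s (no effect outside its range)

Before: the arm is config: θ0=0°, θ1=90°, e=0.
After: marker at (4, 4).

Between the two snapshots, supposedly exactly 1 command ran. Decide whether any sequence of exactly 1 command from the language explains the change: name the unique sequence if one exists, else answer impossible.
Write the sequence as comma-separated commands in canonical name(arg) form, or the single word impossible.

start: config: θ0=0°, θ1=90°, e=0
[1] after extend(1): config: θ0=0°, θ1=90°, e=1
no other 1-command option fits: unique.

extend(1)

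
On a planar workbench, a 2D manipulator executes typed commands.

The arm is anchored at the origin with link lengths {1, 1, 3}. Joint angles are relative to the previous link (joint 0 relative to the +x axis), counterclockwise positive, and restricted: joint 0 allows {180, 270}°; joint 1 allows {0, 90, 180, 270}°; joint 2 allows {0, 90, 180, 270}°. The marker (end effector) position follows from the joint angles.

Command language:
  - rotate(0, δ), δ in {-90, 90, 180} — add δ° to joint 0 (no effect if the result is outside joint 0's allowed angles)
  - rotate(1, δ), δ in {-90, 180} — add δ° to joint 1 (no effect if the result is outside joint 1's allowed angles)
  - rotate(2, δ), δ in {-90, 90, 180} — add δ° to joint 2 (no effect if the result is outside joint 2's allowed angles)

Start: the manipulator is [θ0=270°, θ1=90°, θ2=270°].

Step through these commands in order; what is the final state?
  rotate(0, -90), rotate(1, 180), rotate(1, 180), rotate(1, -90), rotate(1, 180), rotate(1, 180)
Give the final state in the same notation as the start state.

t0: [θ0=270°, θ1=90°, θ2=270°]
t=1 rotate(0, -90) ⇒ [θ0=180°, θ1=90°, θ2=270°]
t=2 rotate(1, 180) ⇒ [θ0=180°, θ1=270°, θ2=270°]
t=3 rotate(1, 180) ⇒ [θ0=180°, θ1=90°, θ2=270°]
t=4 rotate(1, -90) ⇒ [θ0=180°, θ1=0°, θ2=270°]
t=5 rotate(1, 180) ⇒ [θ0=180°, θ1=180°, θ2=270°]
t=6 rotate(1, 180) ⇒ [θ0=180°, θ1=0°, θ2=270°]

[θ0=180°, θ1=0°, θ2=270°]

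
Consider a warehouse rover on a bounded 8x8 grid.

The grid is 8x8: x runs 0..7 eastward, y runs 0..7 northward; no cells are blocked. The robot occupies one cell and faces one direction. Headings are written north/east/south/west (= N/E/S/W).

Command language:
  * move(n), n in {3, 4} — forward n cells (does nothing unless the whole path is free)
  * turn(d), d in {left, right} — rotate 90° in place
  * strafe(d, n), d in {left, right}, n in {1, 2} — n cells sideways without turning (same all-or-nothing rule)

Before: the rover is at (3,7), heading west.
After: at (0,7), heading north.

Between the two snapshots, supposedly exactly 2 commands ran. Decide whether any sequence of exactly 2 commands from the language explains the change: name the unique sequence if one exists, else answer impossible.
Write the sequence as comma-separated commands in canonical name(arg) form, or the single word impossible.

key: order matters: swapping move(3) and turn(right) lands elsewhere
t0: at (3,7), heading west
step 1 (move(3)): at (0,7), heading west
step 2 (turn(right)): at (0,7), heading north
all 64 alternatives checked — unique.

move(3), turn(right)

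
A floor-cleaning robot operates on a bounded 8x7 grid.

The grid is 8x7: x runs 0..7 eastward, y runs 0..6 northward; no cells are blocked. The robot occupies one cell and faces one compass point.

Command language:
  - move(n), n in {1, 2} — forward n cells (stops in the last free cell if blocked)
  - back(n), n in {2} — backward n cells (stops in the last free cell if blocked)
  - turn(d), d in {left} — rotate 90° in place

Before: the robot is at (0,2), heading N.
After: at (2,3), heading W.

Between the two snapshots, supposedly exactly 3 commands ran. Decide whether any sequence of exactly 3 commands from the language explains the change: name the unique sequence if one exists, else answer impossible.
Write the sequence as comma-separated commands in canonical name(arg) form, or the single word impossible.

move(1), turn(left), back(2)

key: cell and facing (now W) both changed — the 3 commands mix motion and turning
from: at (0,2), heading N
step 1 (move(1)): at (0,3), heading N
step 2 (turn(left)): at (0,3), heading W
step 3 (back(2)): at (2,3), heading W
all 64 alternatives checked — unique.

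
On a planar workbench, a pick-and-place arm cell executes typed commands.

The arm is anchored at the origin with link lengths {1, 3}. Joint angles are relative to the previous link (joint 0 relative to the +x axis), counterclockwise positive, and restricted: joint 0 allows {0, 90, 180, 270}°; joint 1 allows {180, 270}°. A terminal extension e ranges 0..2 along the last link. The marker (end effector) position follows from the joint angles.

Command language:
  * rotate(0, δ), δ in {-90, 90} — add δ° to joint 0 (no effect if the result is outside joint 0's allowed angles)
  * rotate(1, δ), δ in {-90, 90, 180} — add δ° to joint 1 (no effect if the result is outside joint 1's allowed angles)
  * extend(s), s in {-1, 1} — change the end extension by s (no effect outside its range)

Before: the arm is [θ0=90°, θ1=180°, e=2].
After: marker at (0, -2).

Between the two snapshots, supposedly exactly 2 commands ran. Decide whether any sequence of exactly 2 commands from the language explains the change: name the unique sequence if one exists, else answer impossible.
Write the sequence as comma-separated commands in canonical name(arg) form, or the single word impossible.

initial: [θ0=90°, θ1=180°, e=2]
1. extend(-1) → [θ0=90°, θ1=180°, e=1]
2. extend(-1) → [θ0=90°, θ1=180°, e=0]
no other 2-command option fits: unique.

extend(-1), extend(-1)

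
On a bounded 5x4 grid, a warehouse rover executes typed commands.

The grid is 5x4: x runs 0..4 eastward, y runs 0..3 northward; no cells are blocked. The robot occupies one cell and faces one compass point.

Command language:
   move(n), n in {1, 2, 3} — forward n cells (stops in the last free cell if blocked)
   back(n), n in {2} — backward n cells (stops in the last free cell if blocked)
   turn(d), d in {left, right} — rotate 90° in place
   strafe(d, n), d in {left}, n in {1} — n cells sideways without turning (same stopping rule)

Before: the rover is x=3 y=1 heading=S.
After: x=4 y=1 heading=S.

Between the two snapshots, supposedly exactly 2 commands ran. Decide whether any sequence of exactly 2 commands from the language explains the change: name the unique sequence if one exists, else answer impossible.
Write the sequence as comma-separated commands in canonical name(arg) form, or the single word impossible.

key: the second strafe(left, 1) runs into the grid edge before its full distance
from: x=3 y=1 heading=S
[1] after strafe(left, 1): x=4 y=1 heading=S
[2] after strafe(left, 1): x=4 y=1 heading=S
uniquely the one of 49 2-step routes that fits.

strafe(left, 1), strafe(left, 1)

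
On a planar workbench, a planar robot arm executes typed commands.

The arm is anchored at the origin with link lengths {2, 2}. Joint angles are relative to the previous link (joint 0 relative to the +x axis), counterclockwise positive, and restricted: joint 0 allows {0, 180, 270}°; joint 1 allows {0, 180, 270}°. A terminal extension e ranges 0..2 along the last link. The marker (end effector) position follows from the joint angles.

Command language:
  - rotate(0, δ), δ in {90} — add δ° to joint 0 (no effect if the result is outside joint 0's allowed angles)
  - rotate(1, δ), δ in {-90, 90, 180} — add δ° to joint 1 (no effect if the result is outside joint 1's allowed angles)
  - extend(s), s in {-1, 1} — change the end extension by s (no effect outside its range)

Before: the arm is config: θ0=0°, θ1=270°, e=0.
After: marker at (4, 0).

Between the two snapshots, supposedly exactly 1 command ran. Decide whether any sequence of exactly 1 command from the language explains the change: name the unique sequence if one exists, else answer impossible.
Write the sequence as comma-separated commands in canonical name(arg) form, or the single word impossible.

start: config: θ0=0°, θ1=270°, e=0
[1] after rotate(1, 90): config: θ0=0°, θ1=0°, e=0
all 6 alternatives checked — unique.

rotate(1, 90)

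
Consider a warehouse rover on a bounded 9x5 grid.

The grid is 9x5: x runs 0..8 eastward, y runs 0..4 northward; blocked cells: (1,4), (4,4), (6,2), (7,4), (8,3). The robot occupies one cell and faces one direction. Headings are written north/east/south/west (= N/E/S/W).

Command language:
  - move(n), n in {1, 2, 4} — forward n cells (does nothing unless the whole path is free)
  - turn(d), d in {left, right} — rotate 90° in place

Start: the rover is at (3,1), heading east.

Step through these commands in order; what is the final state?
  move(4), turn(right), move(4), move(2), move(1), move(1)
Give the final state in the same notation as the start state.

at (7,0), heading south

from: at (3,1), heading east
step 1 (move(4)): at (7,1), heading east
step 2 (turn(right)): at (7,1), heading south
step 3 (move(4)): at (7,1), heading south
step 4 (move(2)): at (7,1), heading south
step 5 (move(1)): at (7,0), heading south
step 6 (move(1)): at (7,0), heading south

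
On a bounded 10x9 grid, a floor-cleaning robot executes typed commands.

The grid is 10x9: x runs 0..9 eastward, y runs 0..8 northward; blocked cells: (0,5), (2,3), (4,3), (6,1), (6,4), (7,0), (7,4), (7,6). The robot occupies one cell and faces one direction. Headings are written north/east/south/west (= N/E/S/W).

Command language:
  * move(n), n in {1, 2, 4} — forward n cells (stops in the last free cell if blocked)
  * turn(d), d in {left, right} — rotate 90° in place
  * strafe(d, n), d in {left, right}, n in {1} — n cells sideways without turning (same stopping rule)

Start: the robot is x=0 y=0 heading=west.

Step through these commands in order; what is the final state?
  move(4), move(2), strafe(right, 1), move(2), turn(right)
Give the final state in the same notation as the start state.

x=0 y=1 heading=north

start: x=0 y=0 heading=west
1. move(4) → x=0 y=0 heading=west
2. move(2) → x=0 y=0 heading=west
3. strafe(right, 1) → x=0 y=1 heading=west
4. move(2) → x=0 y=1 heading=west
5. turn(right) → x=0 y=1 heading=north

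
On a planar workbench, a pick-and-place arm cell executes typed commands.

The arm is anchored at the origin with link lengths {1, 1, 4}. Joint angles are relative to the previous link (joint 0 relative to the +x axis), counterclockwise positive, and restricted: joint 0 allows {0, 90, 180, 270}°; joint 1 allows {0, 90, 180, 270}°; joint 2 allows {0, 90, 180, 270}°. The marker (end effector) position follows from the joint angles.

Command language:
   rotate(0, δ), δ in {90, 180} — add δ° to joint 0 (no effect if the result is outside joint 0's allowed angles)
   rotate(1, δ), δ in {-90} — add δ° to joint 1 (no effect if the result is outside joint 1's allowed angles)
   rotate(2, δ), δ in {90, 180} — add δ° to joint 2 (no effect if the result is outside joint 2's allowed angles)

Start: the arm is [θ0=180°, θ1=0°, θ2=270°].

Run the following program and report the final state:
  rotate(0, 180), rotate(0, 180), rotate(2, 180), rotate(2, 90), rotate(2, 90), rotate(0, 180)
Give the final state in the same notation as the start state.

[θ0=0°, θ1=0°, θ2=270°]

from: [θ0=180°, θ1=0°, θ2=270°]
t=1 rotate(0, 180) ⇒ [θ0=0°, θ1=0°, θ2=270°]
t=2 rotate(0, 180) ⇒ [θ0=180°, θ1=0°, θ2=270°]
t=3 rotate(2, 180) ⇒ [θ0=180°, θ1=0°, θ2=90°]
t=4 rotate(2, 90) ⇒ [θ0=180°, θ1=0°, θ2=180°]
t=5 rotate(2, 90) ⇒ [θ0=180°, θ1=0°, θ2=270°]
t=6 rotate(0, 180) ⇒ [θ0=0°, θ1=0°, θ2=270°]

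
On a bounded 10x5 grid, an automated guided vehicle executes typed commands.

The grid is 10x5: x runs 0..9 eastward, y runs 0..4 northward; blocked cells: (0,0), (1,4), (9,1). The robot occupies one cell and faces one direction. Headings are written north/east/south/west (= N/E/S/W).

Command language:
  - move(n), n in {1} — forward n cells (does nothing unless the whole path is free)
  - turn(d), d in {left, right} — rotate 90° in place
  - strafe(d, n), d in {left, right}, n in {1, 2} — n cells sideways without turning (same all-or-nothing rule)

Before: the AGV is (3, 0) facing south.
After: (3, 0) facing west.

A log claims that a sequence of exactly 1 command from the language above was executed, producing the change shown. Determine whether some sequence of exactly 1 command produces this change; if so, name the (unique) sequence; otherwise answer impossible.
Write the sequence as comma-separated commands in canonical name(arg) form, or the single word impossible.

turn(right)

key: (3,0) unchanged — the single command moves nothing
initial: (3, 0) facing south
1. turn(right) → (3, 0) facing west
no rival 1-sequence matches.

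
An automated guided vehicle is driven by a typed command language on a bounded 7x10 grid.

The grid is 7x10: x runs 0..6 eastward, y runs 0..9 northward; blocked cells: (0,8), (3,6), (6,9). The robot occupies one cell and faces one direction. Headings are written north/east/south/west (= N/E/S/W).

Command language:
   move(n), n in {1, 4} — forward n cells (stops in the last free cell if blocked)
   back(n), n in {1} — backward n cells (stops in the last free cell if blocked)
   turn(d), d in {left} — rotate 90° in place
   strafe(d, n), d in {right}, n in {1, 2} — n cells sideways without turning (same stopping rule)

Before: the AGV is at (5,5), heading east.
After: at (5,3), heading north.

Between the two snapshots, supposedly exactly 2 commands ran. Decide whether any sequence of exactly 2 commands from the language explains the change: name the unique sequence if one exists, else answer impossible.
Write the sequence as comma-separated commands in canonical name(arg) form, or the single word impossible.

strafe(right, 2), turn(left)

key: cell and facing (now N) both changed — the 2 commands mix motion and turning
from: at (5,5), heading east
1. strafe(right, 2) → at (5,3), heading east
2. turn(left) → at (5,3), heading north
uniquely the one of 36 2-step routes that fits.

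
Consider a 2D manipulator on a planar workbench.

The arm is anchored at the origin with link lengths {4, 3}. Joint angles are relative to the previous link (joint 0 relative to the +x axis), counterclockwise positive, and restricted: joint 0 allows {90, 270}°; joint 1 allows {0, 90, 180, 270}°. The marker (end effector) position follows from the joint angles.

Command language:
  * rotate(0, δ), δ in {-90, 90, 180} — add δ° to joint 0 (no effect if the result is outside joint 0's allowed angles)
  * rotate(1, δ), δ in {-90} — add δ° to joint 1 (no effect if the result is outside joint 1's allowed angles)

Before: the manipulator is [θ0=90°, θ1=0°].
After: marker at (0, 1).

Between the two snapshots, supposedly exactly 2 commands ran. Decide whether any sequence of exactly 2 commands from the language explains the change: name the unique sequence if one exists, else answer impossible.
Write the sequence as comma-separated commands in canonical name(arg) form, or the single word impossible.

from: [θ0=90°, θ1=0°]
[1] after rotate(1, -90): [θ0=90°, θ1=270°]
[2] after rotate(1, -90): [θ0=90°, θ1=180°]
all 16 alternatives checked — unique.

rotate(1, -90), rotate(1, -90)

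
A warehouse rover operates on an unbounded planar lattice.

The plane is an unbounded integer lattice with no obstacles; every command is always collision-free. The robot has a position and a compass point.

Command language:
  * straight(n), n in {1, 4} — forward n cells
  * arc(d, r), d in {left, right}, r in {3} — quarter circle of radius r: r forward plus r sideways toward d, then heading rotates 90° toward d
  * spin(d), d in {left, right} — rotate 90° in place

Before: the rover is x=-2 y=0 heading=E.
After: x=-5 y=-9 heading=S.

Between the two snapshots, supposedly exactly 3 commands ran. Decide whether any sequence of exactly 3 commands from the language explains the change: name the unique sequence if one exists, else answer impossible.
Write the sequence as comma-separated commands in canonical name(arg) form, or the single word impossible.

arc(right, 3), arc(right, 3), arc(left, 3)

key: running arc(left, 3) before arc(right, 3) would end elsewhere — order is forced
initial: x=-2 y=0 heading=E
[1] after arc(right, 3): x=1 y=-3 heading=S
[2] after arc(right, 3): x=-2 y=-6 heading=W
[3] after arc(left, 3): x=-5 y=-9 heading=S
uniquely the one of 216 3-step routes that fits.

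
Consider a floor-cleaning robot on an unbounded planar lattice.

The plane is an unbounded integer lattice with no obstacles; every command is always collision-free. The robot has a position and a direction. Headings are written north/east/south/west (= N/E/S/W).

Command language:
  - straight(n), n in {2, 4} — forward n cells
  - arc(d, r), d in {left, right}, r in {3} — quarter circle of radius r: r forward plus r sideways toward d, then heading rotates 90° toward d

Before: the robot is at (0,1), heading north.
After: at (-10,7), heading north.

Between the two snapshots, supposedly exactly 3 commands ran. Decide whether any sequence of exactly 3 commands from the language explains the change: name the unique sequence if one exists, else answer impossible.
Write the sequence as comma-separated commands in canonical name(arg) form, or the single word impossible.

arc(left, 3), straight(4), arc(right, 3)

key: still facing N at the end — net rotation zero over 3 steps
start: at (0,1), heading north
[1] after arc(left, 3): at (-3,4), heading west
[2] after straight(4): at (-7,4), heading west
[3] after arc(right, 3): at (-10,7), heading north
no rival 3-sequence matches.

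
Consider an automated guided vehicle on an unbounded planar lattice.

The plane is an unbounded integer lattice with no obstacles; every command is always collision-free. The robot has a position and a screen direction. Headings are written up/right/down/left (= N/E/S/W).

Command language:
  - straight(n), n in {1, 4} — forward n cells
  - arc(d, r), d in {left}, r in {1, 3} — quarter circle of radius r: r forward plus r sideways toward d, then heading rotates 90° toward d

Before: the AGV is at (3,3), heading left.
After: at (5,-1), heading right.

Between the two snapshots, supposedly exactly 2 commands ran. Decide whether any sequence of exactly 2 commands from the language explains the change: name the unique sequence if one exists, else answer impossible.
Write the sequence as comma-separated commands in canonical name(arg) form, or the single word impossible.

arc(left, 1), arc(left, 3)

key: cell and facing (now E) both changed — the 2 commands mix motion and turning
initial: at (3,3), heading left
1. arc(left, 1) → at (2,2), heading down
2. arc(left, 3) → at (5,-1), heading right
uniquely the one of 16 2-step routes that fits.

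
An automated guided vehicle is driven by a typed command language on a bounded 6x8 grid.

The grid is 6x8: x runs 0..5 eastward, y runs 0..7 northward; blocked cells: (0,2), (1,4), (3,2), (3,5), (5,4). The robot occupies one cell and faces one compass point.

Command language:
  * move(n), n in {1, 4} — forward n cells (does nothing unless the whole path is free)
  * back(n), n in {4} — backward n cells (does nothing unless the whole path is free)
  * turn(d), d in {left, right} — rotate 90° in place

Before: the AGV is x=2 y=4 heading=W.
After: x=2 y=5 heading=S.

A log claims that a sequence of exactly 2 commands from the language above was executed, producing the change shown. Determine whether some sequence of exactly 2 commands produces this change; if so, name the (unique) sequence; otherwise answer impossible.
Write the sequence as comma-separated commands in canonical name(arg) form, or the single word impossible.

impossible

every 2-command combo misses the target.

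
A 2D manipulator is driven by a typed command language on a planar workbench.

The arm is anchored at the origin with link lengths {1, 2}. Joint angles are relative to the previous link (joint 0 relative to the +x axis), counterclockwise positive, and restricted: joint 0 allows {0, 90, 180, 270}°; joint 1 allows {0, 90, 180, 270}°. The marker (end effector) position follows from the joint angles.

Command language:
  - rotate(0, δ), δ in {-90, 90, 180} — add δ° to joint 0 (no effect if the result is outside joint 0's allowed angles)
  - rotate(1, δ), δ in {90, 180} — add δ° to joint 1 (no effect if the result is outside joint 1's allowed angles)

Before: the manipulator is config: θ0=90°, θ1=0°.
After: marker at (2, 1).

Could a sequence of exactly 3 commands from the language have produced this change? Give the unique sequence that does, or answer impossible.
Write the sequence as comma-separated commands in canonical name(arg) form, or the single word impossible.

t0: config: θ0=90°, θ1=0°
1. rotate(1, 90) → config: θ0=90°, θ1=90°
2. rotate(1, 90) → config: θ0=90°, θ1=180°
3. rotate(1, 90) → config: θ0=90°, θ1=270°
no other 3-command option fits: unique.

rotate(1, 90), rotate(1, 90), rotate(1, 90)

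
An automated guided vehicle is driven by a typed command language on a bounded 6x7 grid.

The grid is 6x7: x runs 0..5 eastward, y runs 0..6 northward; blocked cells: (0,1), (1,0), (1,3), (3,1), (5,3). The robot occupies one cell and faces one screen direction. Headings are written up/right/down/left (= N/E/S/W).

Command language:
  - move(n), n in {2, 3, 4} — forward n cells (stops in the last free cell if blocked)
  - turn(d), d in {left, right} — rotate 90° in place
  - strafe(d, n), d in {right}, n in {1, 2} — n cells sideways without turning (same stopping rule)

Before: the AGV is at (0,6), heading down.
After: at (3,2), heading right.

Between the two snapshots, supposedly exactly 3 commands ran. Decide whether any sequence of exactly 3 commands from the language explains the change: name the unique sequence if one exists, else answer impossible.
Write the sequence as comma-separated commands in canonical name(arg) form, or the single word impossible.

key: position moved to (3,2) AND the heading swung to E — translation plus rotation needed
t0: at (0,6), heading down
step 1 (move(4)): at (0,2), heading down
step 2 (turn(left)): at (0,2), heading right
step 3 (move(3)): at (3,2), heading right
no other 3-command option fits: unique.

move(4), turn(left), move(3)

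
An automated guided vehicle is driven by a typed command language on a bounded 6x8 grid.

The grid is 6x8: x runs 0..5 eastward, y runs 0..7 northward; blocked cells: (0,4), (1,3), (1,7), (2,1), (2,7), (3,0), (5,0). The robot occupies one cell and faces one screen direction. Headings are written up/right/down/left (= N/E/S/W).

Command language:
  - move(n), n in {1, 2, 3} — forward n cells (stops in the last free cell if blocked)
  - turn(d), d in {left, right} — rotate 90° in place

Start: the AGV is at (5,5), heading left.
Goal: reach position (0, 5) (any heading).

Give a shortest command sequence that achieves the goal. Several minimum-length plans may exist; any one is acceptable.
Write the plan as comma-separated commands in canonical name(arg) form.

begin: at (5,5), heading left
t=1 move(3) ⇒ at (2,5), heading left
t=2 move(3) ⇒ at (0,5), heading left
no 1-step plan works, so 2 is optimal.

move(3), move(3)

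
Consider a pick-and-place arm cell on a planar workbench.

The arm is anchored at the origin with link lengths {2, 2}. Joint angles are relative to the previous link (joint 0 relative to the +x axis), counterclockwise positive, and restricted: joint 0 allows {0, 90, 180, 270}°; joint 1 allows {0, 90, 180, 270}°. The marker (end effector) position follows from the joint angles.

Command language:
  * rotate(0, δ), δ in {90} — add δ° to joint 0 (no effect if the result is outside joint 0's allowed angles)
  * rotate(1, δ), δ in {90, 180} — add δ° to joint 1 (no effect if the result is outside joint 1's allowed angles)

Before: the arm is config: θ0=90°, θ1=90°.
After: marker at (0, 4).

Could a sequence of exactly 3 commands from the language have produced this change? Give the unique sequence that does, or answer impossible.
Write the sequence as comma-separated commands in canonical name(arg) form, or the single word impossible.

rotate(1, 90), rotate(1, 90), rotate(1, 90)

begin: config: θ0=90°, θ1=90°
t=1 rotate(1, 90) ⇒ config: θ0=90°, θ1=180°
t=2 rotate(1, 90) ⇒ config: θ0=90°, θ1=270°
t=3 rotate(1, 90) ⇒ config: θ0=90°, θ1=0°
all 27 alternatives checked — unique.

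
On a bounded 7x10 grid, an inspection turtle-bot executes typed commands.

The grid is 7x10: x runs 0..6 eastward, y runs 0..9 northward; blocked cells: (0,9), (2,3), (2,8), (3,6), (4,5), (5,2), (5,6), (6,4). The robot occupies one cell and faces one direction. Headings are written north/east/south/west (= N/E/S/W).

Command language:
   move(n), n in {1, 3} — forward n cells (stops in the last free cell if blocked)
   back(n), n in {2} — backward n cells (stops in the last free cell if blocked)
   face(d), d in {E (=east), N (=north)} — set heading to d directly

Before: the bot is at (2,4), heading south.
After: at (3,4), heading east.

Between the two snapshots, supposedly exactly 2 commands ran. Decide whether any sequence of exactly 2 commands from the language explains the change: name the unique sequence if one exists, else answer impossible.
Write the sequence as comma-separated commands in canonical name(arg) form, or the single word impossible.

face(E), move(1)

key: cell and facing (now E) both changed — the 2 commands mix motion and turning
from: at (2,4), heading south
[1] after face(E): at (2,4), heading east
[2] after move(1): at (3,4), heading east
no rival 2-sequence matches.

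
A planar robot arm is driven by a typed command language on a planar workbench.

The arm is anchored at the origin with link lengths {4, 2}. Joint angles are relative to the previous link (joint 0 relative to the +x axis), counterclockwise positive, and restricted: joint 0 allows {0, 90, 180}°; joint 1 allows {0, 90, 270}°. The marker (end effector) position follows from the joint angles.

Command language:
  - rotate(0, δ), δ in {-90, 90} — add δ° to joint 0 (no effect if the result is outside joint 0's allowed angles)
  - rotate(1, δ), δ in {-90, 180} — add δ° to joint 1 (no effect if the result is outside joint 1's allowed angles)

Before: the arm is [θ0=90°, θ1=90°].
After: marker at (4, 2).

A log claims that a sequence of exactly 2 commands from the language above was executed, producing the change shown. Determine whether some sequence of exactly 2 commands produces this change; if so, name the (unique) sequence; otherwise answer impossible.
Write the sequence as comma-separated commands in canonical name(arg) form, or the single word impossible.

rotate(0, -90), rotate(0, -90)

start: [θ0=90°, θ1=90°]
1. rotate(0, -90) → [θ0=0°, θ1=90°]
2. rotate(0, -90) → [θ0=0°, θ1=90°]
no other 2-command option fits: unique.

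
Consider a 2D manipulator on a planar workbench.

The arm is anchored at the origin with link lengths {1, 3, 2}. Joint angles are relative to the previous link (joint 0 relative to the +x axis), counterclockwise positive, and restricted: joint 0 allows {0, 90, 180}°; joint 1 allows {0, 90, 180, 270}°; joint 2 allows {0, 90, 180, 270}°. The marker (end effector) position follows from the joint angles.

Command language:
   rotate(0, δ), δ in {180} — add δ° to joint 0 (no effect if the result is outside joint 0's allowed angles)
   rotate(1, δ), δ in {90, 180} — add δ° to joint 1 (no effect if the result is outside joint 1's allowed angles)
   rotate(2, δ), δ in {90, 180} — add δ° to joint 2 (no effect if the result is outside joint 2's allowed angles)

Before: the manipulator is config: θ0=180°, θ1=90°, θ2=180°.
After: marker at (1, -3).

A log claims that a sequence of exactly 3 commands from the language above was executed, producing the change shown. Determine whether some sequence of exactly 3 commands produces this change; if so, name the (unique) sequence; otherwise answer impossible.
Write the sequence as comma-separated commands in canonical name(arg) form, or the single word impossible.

rotate(2, 90), rotate(2, 90), rotate(2, 90)

start: config: θ0=180°, θ1=90°, θ2=180°
step 1 (rotate(2, 90)): config: θ0=180°, θ1=90°, θ2=270°
step 2 (rotate(2, 90)): config: θ0=180°, θ1=90°, θ2=0°
step 3 (rotate(2, 90)): config: θ0=180°, θ1=90°, θ2=90°
no other 3-command option fits: unique.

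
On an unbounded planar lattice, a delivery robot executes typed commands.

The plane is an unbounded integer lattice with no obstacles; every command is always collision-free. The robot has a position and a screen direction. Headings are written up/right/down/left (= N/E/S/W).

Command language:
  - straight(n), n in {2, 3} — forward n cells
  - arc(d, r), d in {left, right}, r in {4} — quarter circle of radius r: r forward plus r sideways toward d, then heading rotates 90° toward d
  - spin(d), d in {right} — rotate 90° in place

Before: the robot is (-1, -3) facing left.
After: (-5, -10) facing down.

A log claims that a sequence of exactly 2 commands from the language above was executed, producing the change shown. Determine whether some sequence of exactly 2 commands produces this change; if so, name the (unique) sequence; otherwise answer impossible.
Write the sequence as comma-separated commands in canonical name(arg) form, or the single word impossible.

arc(left, 4), straight(3)

key: position moved to (-5,-10) AND the heading swung to S — translation plus rotation needed
t0: (-1, -3) facing left
step 1 (arc(left, 4)): (-5, -7) facing down
step 2 (straight(3)): (-5, -10) facing down
no other 2-command option fits: unique.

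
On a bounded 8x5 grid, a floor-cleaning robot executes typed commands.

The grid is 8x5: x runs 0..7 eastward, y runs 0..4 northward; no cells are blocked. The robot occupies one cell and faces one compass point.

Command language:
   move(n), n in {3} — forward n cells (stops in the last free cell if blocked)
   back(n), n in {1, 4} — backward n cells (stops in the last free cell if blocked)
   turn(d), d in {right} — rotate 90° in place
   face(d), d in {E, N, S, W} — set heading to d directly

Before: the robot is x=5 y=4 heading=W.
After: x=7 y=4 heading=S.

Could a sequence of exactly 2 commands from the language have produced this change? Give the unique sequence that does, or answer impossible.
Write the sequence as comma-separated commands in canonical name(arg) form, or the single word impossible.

back(4), face(S)

key: back(4) runs into the grid edge before its full distance
start: x=5 y=4 heading=W
t=1 back(4) ⇒ x=7 y=4 heading=W
t=2 face(S) ⇒ x=7 y=4 heading=S
uniquely the one of 64 2-step routes that fits.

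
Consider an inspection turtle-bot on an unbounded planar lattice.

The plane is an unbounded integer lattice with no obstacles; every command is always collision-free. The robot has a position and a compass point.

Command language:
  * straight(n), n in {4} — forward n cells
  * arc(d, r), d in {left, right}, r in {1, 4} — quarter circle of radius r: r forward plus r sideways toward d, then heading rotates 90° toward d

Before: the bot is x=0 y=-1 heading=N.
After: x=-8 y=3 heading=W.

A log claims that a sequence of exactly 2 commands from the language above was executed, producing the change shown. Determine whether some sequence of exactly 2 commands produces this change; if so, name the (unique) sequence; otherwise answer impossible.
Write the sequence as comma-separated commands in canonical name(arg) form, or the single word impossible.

key: order matters: swapping arc(left, 4) and straight(4) lands elsewhere
initial: x=0 y=-1 heading=N
[1] after arc(left, 4): x=-4 y=3 heading=W
[2] after straight(4): x=-8 y=3 heading=W
no other 2-command option fits: unique.

arc(left, 4), straight(4)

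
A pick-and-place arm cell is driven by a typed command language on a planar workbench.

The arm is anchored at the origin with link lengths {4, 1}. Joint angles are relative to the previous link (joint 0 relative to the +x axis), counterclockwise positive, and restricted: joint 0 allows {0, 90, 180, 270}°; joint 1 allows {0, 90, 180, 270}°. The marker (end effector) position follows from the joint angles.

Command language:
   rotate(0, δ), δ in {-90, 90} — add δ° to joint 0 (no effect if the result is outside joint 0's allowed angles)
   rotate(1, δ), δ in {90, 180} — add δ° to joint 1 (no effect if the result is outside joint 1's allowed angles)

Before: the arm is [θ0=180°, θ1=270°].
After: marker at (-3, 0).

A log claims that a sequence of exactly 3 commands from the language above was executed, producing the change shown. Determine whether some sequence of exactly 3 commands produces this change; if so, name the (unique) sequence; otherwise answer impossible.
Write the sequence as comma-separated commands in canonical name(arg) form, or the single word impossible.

initial: [θ0=180°, θ1=270°]
t=1 rotate(1, 90) ⇒ [θ0=180°, θ1=0°]
t=2 rotate(1, 90) ⇒ [θ0=180°, θ1=90°]
t=3 rotate(1, 90) ⇒ [θ0=180°, θ1=180°]
uniquely the one of 64 3-step routes that fits.

rotate(1, 90), rotate(1, 90), rotate(1, 90)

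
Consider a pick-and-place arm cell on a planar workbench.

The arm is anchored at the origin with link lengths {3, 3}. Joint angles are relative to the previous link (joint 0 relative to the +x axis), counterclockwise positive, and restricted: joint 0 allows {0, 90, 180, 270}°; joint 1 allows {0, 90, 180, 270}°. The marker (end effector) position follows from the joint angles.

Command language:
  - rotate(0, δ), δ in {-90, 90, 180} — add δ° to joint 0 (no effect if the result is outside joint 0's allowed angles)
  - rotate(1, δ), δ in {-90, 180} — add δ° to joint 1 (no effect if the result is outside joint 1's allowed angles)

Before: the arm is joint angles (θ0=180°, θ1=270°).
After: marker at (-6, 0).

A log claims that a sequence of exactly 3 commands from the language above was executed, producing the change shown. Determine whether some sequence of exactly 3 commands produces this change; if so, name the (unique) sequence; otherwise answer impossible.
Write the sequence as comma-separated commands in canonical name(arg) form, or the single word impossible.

rotate(1, -90), rotate(1, -90), rotate(1, -90)

start: joint angles (θ0=180°, θ1=270°)
step 1 (rotate(1, -90)): joint angles (θ0=180°, θ1=180°)
step 2 (rotate(1, -90)): joint angles (θ0=180°, θ1=90°)
step 3 (rotate(1, -90)): joint angles (θ0=180°, θ1=0°)
no rival 3-sequence matches.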